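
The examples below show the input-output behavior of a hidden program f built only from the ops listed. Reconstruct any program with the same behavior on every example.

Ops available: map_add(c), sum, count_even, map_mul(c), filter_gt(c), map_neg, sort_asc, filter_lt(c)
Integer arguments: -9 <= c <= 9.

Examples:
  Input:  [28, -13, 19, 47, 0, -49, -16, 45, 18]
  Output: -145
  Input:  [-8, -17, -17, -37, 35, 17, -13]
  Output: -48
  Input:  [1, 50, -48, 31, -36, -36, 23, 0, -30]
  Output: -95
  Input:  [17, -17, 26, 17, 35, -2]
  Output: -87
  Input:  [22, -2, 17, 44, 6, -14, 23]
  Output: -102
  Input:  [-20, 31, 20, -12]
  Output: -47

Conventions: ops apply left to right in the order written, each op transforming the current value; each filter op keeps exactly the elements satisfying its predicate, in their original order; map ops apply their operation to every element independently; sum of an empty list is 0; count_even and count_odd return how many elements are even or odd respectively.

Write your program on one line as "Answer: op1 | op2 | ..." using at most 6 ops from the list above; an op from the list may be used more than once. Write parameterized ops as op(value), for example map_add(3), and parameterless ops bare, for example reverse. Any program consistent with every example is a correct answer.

filter_gt(-1) | map_add(-6) | map_add(4) | map_neg | sum

Check, running the answer program on each example:
  [28, -13, 19, 47, 0, -49, -16, 45, 18] -> [28, 19, 47, 0, 45, 18] -> [22, 13, 41, -6, 39, 12] -> [26, 17, 45, -2, 43, 16] -> [-26, -17, -45, 2, -43, -16] -> -145
  [-8, -17, -17, -37, 35, 17, -13] -> [35, 17] -> [29, 11] -> [33, 15] -> [-33, -15] -> -48
  [1, 50, -48, 31, -36, -36, 23, 0, -30] -> [1, 50, 31, 23, 0] -> [-5, 44, 25, 17, -6] -> [-1, 48, 29, 21, -2] -> [1, -48, -29, -21, 2] -> -95
  [17, -17, 26, 17, 35, -2] -> [17, 26, 17, 35] -> [11, 20, 11, 29] -> [15, 24, 15, 33] -> [-15, -24, -15, -33] -> -87
  [22, -2, 17, 44, 6, -14, 23] -> [22, 17, 44, 6, 23] -> [16, 11, 38, 0, 17] -> [20, 15, 42, 4, 21] -> [-20, -15, -42, -4, -21] -> -102
  [-20, 31, 20, -12] -> [31, 20] -> [25, 14] -> [29, 18] -> [-29, -18] -> -47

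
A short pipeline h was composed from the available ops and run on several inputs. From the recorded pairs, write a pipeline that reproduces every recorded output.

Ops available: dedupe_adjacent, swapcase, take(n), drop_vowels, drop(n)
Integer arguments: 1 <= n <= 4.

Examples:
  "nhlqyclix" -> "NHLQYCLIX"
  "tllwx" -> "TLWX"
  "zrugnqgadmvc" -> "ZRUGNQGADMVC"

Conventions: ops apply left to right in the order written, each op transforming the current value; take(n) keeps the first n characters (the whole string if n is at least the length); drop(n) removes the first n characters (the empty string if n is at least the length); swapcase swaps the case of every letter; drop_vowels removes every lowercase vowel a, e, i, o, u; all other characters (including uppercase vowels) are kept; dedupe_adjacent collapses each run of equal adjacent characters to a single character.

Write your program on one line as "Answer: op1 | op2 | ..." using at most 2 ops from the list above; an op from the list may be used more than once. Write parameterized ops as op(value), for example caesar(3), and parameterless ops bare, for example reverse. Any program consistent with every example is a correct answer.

swapcase | dedupe_adjacent

Check, running the answer program on each example:
  "nhlqyclix" -> "NHLQYCLIX" -> "NHLQYCLIX"
  "tllwx" -> "TLLWX" -> "TLWX"
  "zrugnqgadmvc" -> "ZRUGNQGADMVC" -> "ZRUGNQGADMVC"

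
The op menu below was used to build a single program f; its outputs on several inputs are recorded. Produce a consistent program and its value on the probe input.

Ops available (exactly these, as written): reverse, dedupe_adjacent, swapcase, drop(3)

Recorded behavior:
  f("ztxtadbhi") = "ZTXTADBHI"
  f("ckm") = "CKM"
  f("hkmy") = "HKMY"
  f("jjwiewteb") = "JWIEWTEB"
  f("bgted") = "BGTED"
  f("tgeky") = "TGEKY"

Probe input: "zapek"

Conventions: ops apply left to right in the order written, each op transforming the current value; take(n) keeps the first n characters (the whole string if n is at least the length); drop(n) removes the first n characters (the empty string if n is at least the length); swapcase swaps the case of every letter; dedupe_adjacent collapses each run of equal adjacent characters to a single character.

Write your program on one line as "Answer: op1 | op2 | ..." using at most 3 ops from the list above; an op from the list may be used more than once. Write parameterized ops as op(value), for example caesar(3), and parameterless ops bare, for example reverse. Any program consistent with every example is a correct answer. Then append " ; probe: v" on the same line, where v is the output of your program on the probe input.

swapcase | dedupe_adjacent ; probe: "ZAPEK"

Check, running the answer program on each example:
  "ztxtadbhi" -> "ZTXTADBHI" -> "ZTXTADBHI"
  "ckm" -> "CKM" -> "CKM"
  "hkmy" -> "HKMY" -> "HKMY"
  "jjwiewteb" -> "JJWIEWTEB" -> "JWIEWTEB"
  "bgted" -> "BGTED" -> "BGTED"
  "tgeky" -> "TGEKY" -> "TGEKY"
  probe: "zapek" -> "ZAPEK" -> "ZAPEK"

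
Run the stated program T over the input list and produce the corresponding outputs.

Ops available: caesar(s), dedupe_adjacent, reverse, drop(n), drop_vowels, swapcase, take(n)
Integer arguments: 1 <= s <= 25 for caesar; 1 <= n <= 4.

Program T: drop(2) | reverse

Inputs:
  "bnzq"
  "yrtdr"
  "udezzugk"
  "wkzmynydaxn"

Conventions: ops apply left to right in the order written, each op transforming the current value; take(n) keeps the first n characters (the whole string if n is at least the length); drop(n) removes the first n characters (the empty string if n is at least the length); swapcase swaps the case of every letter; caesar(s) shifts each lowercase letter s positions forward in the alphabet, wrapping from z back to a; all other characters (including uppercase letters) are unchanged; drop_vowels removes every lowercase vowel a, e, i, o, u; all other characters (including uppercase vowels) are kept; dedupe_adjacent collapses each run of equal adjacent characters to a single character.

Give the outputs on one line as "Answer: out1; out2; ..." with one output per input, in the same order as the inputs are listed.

Execution, op by op:
  "bnzq" -> "zq" -> "qz"
  "yrtdr" -> "tdr" -> "rdt"
  "udezzugk" -> "ezzugk" -> "kguzze"
  "wkzmynydaxn" -> "zmynydaxn" -> "nxadynymz"

"qz"; "rdt"; "kguzze"; "nxadynymz"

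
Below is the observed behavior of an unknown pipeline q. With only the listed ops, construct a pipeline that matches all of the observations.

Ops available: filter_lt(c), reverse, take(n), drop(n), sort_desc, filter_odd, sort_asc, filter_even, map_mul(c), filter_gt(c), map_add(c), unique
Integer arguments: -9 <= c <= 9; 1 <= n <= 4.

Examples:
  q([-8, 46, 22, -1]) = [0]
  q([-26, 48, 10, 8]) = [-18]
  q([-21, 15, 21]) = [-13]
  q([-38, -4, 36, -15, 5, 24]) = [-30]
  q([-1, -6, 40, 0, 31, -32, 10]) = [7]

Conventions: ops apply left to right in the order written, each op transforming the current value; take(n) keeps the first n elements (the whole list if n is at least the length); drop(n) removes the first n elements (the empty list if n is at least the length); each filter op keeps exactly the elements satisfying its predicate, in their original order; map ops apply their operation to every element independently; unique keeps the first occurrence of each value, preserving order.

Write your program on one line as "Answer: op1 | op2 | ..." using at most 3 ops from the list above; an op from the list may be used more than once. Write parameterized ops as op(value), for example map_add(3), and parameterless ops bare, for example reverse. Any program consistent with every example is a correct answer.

take(1) | map_add(8)

Check, running the answer program on each example:
  [-8, 46, 22, -1] -> [-8] -> [0]
  [-26, 48, 10, 8] -> [-26] -> [-18]
  [-21, 15, 21] -> [-21] -> [-13]
  [-38, -4, 36, -15, 5, 24] -> [-38] -> [-30]
  [-1, -6, 40, 0, 31, -32, 10] -> [-1] -> [7]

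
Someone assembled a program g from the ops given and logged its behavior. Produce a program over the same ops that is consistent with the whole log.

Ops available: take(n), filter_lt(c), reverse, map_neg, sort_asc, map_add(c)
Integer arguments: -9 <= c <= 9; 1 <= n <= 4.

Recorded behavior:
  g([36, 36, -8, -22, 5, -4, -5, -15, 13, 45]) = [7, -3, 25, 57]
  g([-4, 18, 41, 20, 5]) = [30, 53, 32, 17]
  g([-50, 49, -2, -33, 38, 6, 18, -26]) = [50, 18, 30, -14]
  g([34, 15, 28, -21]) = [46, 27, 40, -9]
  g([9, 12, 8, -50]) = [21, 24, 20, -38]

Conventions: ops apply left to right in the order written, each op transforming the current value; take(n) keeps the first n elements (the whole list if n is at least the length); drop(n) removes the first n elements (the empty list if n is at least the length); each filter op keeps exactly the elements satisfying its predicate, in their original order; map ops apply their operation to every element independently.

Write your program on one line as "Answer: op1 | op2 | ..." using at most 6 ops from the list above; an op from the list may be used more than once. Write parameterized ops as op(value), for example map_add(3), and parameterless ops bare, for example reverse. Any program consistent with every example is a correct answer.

map_add(9) | reverse | map_add(3) | take(4) | reverse

Check, running the answer program on each example:
  [36, 36, -8, -22, 5, -4, -5, -15, 13, 45] -> [45, 45, 1, -13, 14, 5, 4, -6, 22, 54] -> [54, 22, -6, 4, 5, 14, -13, 1, 45, 45] -> [57, 25, -3, 7, 8, 17, -10, 4, 48, 48] -> [57, 25, -3, 7] -> [7, -3, 25, 57]
  [-4, 18, 41, 20, 5] -> [5, 27, 50, 29, 14] -> [14, 29, 50, 27, 5] -> [17, 32, 53, 30, 8] -> [17, 32, 53, 30] -> [30, 53, 32, 17]
  [-50, 49, -2, -33, 38, 6, 18, -26] -> [-41, 58, 7, -24, 47, 15, 27, -17] -> [-17, 27, 15, 47, -24, 7, 58, -41] -> [-14, 30, 18, 50, -21, 10, 61, -38] -> [-14, 30, 18, 50] -> [50, 18, 30, -14]
  [34, 15, 28, -21] -> [43, 24, 37, -12] -> [-12, 37, 24, 43] -> [-9, 40, 27, 46] -> [-9, 40, 27, 46] -> [46, 27, 40, -9]
  [9, 12, 8, -50] -> [18, 21, 17, -41] -> [-41, 17, 21, 18] -> [-38, 20, 24, 21] -> [-38, 20, 24, 21] -> [21, 24, 20, -38]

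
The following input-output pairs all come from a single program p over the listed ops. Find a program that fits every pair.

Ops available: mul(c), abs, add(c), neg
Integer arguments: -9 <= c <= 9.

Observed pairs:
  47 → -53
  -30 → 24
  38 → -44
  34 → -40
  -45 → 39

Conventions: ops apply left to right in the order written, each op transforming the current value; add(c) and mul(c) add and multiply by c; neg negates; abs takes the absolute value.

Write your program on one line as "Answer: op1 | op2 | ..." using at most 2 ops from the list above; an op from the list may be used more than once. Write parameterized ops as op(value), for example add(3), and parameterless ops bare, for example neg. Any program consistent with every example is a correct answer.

add(6) | neg

Check, running the answer program on each example:
  47 -> 53 -> -53
  -30 -> -24 -> 24
  38 -> 44 -> -44
  34 -> 40 -> -40
  -45 -> -39 -> 39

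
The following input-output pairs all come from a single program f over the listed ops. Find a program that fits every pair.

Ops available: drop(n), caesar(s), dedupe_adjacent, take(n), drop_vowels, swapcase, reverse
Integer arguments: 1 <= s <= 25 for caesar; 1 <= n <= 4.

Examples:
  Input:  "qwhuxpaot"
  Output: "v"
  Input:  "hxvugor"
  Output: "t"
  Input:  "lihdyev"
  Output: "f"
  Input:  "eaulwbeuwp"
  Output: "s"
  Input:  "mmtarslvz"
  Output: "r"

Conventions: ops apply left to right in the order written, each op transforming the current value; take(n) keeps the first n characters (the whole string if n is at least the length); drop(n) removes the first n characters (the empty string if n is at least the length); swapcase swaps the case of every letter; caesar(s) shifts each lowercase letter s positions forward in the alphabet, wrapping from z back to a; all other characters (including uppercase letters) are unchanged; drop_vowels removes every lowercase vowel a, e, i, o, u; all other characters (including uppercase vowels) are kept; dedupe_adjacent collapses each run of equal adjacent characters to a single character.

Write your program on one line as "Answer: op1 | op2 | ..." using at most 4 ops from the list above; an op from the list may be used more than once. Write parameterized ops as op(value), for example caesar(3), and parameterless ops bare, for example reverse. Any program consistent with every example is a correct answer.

caesar(24) | drop_vowels | take(3) | drop(2)

Check, running the answer program on each example:
  "qwhuxpaot" -> "oufsvnymr" -> "fsvnymr" -> "fsv" -> "v"
  "hxvugor" -> "fvtsemp" -> "fvtsmp" -> "fvt" -> "t"
  "lihdyev" -> "jgfbwct" -> "jgfbwct" -> "jgf" -> "f"
  "eaulwbeuwp" -> "cysjuzcsun" -> "cysjzcsn" -> "cys" -> "s"
  "mmtarslvz" -> "kkrypqjtx" -> "kkrypqjtx" -> "kkr" -> "r"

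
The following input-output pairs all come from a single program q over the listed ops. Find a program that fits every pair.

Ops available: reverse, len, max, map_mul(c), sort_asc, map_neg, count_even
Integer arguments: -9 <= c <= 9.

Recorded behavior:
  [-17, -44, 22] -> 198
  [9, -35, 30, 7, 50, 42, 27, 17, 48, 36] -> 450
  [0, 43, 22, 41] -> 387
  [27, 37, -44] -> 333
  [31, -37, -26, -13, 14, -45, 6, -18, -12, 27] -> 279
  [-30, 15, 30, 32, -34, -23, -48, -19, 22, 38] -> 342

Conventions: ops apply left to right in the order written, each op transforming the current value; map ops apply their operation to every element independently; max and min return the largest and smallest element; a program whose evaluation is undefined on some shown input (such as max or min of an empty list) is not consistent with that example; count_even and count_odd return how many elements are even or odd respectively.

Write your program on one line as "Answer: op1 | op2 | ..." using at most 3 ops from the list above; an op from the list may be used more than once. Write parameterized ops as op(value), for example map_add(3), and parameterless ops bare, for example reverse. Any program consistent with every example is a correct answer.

map_mul(9) | max

Check, running the answer program on each example:
  [-17, -44, 22] -> [-153, -396, 198] -> 198
  [9, -35, 30, 7, 50, 42, 27, 17, 48, 36] -> [81, -315, 270, 63, 450, 378, 243, 153, 432, 324] -> 450
  [0, 43, 22, 41] -> [0, 387, 198, 369] -> 387
  [27, 37, -44] -> [243, 333, -396] -> 333
  [31, -37, -26, -13, 14, -45, 6, -18, -12, 27] -> [279, -333, -234, -117, 126, -405, 54, -162, -108, 243] -> 279
  [-30, 15, 30, 32, -34, -23, -48, -19, 22, 38] -> [-270, 135, 270, 288, -306, -207, -432, -171, 198, 342] -> 342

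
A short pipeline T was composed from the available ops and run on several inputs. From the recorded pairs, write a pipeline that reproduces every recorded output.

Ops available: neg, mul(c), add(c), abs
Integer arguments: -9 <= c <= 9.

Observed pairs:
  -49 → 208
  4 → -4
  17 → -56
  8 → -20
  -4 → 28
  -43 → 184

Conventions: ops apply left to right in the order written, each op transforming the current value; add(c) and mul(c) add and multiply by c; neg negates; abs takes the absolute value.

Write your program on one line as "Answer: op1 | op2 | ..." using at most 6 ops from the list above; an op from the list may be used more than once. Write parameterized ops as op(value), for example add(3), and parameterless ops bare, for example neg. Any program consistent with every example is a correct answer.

add(-2) | neg | add(1) | mul(-4) | mul(-1)

Check, running the answer program on each example:
  -49 -> -51 -> 51 -> 52 -> -208 -> 208
  4 -> 2 -> -2 -> -1 -> 4 -> -4
  17 -> 15 -> -15 -> -14 -> 56 -> -56
  8 -> 6 -> -6 -> -5 -> 20 -> -20
  -4 -> -6 -> 6 -> 7 -> -28 -> 28
  -43 -> -45 -> 45 -> 46 -> -184 -> 184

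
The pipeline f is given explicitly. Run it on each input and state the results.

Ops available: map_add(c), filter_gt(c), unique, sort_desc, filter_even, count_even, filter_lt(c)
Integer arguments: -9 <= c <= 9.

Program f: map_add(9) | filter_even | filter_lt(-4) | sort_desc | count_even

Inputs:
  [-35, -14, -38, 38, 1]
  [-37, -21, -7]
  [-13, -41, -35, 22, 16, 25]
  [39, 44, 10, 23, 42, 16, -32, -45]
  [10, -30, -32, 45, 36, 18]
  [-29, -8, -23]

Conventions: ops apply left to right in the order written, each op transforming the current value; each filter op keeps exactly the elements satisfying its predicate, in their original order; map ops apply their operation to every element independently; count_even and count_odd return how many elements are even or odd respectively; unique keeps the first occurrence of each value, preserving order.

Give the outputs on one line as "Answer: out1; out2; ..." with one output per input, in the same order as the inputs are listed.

1; 2; 2; 1; 0; 2

Execution, op by op:
  [-35, -14, -38, 38, 1] -> [-26, -5, -29, 47, 10] -> [-26, 10] -> [-26] -> [-26] -> 1
  [-37, -21, -7] -> [-28, -12, 2] -> [-28, -12, 2] -> [-28, -12] -> [-12, -28] -> 2
  [-13, -41, -35, 22, 16, 25] -> [-4, -32, -26, 31, 25, 34] -> [-4, -32, -26, 34] -> [-32, -26] -> [-26, -32] -> 2
  [39, 44, 10, 23, 42, 16, -32, -45] -> [48, 53, 19, 32, 51, 25, -23, -36] -> [48, 32, -36] -> [-36] -> [-36] -> 1
  [10, -30, -32, 45, 36, 18] -> [19, -21, -23, 54, 45, 27] -> [54] -> [] -> [] -> 0
  [-29, -8, -23] -> [-20, 1, -14] -> [-20, -14] -> [-20, -14] -> [-14, -20] -> 2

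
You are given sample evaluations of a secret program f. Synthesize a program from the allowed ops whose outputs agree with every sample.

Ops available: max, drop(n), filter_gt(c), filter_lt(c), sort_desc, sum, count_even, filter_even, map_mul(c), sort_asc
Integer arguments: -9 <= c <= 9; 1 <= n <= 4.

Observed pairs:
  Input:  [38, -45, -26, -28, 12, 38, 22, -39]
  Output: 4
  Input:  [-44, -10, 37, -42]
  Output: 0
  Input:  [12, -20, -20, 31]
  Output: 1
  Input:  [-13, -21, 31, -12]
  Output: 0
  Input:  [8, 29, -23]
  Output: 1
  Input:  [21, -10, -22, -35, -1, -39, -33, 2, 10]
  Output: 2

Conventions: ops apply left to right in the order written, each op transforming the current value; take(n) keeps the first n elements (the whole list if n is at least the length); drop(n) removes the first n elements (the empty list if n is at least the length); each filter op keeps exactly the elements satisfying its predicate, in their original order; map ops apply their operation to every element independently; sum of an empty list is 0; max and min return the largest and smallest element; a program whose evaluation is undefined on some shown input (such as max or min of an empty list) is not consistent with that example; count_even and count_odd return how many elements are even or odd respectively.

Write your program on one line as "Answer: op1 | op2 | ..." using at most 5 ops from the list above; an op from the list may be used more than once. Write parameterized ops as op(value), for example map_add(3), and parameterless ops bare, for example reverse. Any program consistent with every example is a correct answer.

sort_desc | map_mul(-1) | filter_lt(5) | filter_even | count_even

Check, running the answer program on each example:
  [38, -45, -26, -28, 12, 38, 22, -39] -> [38, 38, 22, 12, -26, -28, -39, -45] -> [-38, -38, -22, -12, 26, 28, 39, 45] -> [-38, -38, -22, -12] -> [-38, -38, -22, -12] -> 4
  [-44, -10, 37, -42] -> [37, -10, -42, -44] -> [-37, 10, 42, 44] -> [-37] -> [] -> 0
  [12, -20, -20, 31] -> [31, 12, -20, -20] -> [-31, -12, 20, 20] -> [-31, -12] -> [-12] -> 1
  [-13, -21, 31, -12] -> [31, -12, -13, -21] -> [-31, 12, 13, 21] -> [-31] -> [] -> 0
  [8, 29, -23] -> [29, 8, -23] -> [-29, -8, 23] -> [-29, -8] -> [-8] -> 1
  [21, -10, -22, -35, -1, -39, -33, 2, 10] -> [21, 10, 2, -1, -10, -22, -33, -35, -39] -> [-21, -10, -2, 1, 10, 22, 33, 35, 39] -> [-21, -10, -2, 1] -> [-10, -2] -> 2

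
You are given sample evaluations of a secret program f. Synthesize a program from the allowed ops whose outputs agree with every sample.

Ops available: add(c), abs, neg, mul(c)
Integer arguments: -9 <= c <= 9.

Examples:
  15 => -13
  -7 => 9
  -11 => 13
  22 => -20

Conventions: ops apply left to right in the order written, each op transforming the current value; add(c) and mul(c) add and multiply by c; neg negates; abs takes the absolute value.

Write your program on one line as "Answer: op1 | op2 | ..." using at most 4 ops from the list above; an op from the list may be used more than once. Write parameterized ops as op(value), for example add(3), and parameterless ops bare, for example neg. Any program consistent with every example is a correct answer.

add(5) | neg | add(7)

Check, running the answer program on each example:
  15 -> 20 -> -20 -> -13
  -7 -> -2 -> 2 -> 9
  -11 -> -6 -> 6 -> 13
  22 -> 27 -> -27 -> -20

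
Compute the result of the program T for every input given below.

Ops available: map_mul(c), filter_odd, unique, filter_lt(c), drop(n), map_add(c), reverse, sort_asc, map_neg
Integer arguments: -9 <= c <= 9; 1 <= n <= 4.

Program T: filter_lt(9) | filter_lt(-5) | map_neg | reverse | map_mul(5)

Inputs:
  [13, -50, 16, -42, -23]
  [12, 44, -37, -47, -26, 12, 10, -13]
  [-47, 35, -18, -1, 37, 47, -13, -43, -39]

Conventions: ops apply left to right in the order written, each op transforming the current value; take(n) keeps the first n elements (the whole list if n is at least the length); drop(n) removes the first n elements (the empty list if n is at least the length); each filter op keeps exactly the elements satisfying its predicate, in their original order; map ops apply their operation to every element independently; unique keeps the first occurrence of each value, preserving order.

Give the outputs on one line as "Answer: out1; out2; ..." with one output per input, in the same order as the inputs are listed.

Execution, op by op:
  [13, -50, 16, -42, -23] -> [-50, -42, -23] -> [-50, -42, -23] -> [50, 42, 23] -> [23, 42, 50] -> [115, 210, 250]
  [12, 44, -37, -47, -26, 12, 10, -13] -> [-37, -47, -26, -13] -> [-37, -47, -26, -13] -> [37, 47, 26, 13] -> [13, 26, 47, 37] -> [65, 130, 235, 185]
  [-47, 35, -18, -1, 37, 47, -13, -43, -39] -> [-47, -18, -1, -13, -43, -39] -> [-47, -18, -13, -43, -39] -> [47, 18, 13, 43, 39] -> [39, 43, 13, 18, 47] -> [195, 215, 65, 90, 235]

[115, 210, 250]; [65, 130, 235, 185]; [195, 215, 65, 90, 235]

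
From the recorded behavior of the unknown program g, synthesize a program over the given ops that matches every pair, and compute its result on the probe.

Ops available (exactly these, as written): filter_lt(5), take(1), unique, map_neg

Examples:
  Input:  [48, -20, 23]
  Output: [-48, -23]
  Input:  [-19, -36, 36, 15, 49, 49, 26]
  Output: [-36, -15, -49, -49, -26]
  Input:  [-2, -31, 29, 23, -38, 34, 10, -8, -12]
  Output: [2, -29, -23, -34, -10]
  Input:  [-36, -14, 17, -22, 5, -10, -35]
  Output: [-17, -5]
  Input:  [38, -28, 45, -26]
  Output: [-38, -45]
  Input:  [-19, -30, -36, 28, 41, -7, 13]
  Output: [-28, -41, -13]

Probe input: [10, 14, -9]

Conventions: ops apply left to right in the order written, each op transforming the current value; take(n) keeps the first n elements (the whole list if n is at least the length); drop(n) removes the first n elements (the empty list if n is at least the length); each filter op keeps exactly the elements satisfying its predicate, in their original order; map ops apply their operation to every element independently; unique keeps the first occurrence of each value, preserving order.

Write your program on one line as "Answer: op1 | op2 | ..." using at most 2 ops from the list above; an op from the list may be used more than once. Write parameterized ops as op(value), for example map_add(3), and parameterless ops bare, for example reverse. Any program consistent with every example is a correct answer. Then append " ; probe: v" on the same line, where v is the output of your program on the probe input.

map_neg | filter_lt(5) ; probe: [-10, -14]

Check, running the answer program on each example:
  [48, -20, 23] -> [-48, 20, -23] -> [-48, -23]
  [-19, -36, 36, 15, 49, 49, 26] -> [19, 36, -36, -15, -49, -49, -26] -> [-36, -15, -49, -49, -26]
  [-2, -31, 29, 23, -38, 34, 10, -8, -12] -> [2, 31, -29, -23, 38, -34, -10, 8, 12] -> [2, -29, -23, -34, -10]
  [-36, -14, 17, -22, 5, -10, -35] -> [36, 14, -17, 22, -5, 10, 35] -> [-17, -5]
  [38, -28, 45, -26] -> [-38, 28, -45, 26] -> [-38, -45]
  [-19, -30, -36, 28, 41, -7, 13] -> [19, 30, 36, -28, -41, 7, -13] -> [-28, -41, -13]
  probe: [10, 14, -9] -> [-10, -14, 9] -> [-10, -14]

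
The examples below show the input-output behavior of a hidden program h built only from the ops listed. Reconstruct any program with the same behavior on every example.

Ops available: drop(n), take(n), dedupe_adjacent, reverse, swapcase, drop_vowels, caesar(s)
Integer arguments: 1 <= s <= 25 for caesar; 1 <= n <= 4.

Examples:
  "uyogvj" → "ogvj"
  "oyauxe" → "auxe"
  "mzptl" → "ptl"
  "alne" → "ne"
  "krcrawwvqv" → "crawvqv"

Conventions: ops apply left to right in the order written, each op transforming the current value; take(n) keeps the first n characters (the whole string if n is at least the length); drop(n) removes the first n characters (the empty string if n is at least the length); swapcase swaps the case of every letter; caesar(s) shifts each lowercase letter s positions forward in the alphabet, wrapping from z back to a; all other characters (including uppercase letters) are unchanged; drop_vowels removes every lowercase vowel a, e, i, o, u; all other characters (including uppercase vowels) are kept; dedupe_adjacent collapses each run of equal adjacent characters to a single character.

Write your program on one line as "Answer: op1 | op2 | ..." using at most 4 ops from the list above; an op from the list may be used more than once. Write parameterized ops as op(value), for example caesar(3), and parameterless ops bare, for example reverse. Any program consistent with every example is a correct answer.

swapcase | drop(2) | swapcase | dedupe_adjacent

Check, running the answer program on each example:
  "uyogvj" -> "UYOGVJ" -> "OGVJ" -> "ogvj" -> "ogvj"
  "oyauxe" -> "OYAUXE" -> "AUXE" -> "auxe" -> "auxe"
  "mzptl" -> "MZPTL" -> "PTL" -> "ptl" -> "ptl"
  "alne" -> "ALNE" -> "NE" -> "ne" -> "ne"
  "krcrawwvqv" -> "KRCRAWWVQV" -> "CRAWWVQV" -> "crawwvqv" -> "crawvqv"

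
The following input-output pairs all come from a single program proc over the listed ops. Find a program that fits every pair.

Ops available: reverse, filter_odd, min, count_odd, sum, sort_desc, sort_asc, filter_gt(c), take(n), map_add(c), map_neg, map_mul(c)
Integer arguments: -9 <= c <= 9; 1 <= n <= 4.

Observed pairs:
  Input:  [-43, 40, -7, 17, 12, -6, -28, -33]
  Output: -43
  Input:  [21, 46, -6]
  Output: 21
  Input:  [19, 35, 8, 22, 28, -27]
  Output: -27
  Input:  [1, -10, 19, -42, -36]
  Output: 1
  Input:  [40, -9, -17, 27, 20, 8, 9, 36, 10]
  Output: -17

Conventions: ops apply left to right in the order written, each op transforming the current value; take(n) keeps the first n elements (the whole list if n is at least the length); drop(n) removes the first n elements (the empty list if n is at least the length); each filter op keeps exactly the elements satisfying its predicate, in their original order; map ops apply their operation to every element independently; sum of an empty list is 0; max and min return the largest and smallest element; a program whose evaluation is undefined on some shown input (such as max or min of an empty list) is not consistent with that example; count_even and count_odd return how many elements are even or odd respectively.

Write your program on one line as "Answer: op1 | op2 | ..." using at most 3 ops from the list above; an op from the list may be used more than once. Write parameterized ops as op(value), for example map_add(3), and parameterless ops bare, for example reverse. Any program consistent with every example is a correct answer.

sort_asc | filter_odd | min

Check, running the answer program on each example:
  [-43, 40, -7, 17, 12, -6, -28, -33] -> [-43, -33, -28, -7, -6, 12, 17, 40] -> [-43, -33, -7, 17] -> -43
  [21, 46, -6] -> [-6, 21, 46] -> [21] -> 21
  [19, 35, 8, 22, 28, -27] -> [-27, 8, 19, 22, 28, 35] -> [-27, 19, 35] -> -27
  [1, -10, 19, -42, -36] -> [-42, -36, -10, 1, 19] -> [1, 19] -> 1
  [40, -9, -17, 27, 20, 8, 9, 36, 10] -> [-17, -9, 8, 9, 10, 20, 27, 36, 40] -> [-17, -9, 9, 27] -> -17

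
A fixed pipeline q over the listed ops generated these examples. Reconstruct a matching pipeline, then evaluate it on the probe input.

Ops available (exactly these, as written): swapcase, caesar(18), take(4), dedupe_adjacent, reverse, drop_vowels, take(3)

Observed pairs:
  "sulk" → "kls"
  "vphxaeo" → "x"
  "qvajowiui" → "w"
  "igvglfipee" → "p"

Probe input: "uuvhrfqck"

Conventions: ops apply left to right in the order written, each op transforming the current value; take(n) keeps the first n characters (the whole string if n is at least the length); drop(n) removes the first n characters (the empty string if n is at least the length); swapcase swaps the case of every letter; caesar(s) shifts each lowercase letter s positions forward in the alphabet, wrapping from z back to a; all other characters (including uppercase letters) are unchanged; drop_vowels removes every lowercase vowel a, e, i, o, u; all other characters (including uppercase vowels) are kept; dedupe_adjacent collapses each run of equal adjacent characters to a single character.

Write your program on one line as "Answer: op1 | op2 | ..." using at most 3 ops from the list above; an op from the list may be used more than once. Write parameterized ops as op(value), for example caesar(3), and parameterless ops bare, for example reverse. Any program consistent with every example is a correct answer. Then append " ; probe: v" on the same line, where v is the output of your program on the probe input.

reverse | take(4) | drop_vowels ; probe: "kcqf"

Check, running the answer program on each example:
  "sulk" -> "klus" -> "klus" -> "kls"
  "vphxaeo" -> "oeaxhpv" -> "oeax" -> "x"
  "qvajowiui" -> "iuiwojavq" -> "iuiw" -> "w"
  "igvglfipee" -> "eepiflgvgi" -> "eepi" -> "p"
  probe: "uuvhrfqck" -> "kcqfrhvuu" -> "kcqf" -> "kcqf"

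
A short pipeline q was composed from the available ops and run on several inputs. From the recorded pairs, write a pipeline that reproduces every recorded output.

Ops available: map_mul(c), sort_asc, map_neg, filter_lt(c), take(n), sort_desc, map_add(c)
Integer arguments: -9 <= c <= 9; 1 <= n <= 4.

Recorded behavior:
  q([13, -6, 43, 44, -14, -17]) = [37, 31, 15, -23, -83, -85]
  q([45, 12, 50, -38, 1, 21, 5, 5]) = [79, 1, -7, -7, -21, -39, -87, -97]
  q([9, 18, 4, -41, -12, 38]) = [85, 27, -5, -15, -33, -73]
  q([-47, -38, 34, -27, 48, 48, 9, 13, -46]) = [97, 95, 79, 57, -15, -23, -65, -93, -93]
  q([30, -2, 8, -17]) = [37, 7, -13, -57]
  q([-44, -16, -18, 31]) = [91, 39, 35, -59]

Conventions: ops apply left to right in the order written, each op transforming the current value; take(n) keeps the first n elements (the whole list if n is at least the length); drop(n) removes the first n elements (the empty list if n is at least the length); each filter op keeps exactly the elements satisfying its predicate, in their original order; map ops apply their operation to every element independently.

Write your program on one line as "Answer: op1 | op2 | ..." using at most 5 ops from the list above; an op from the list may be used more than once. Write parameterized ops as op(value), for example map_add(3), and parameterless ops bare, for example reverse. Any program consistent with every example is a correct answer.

sort_desc | map_mul(-2) | map_add(3) | sort_desc

Check, running the answer program on each example:
  [13, -6, 43, 44, -14, -17] -> [44, 43, 13, -6, -14, -17] -> [-88, -86, -26, 12, 28, 34] -> [-85, -83, -23, 15, 31, 37] -> [37, 31, 15, -23, -83, -85]
  [45, 12, 50, -38, 1, 21, 5, 5] -> [50, 45, 21, 12, 5, 5, 1, -38] -> [-100, -90, -42, -24, -10, -10, -2, 76] -> [-97, -87, -39, -21, -7, -7, 1, 79] -> [79, 1, -7, -7, -21, -39, -87, -97]
  [9, 18, 4, -41, -12, 38] -> [38, 18, 9, 4, -12, -41] -> [-76, -36, -18, -8, 24, 82] -> [-73, -33, -15, -5, 27, 85] -> [85, 27, -5, -15, -33, -73]
  [-47, -38, 34, -27, 48, 48, 9, 13, -46] -> [48, 48, 34, 13, 9, -27, -38, -46, -47] -> [-96, -96, -68, -26, -18, 54, 76, 92, 94] -> [-93, -93, -65, -23, -15, 57, 79, 95, 97] -> [97, 95, 79, 57, -15, -23, -65, -93, -93]
  [30, -2, 8, -17] -> [30, 8, -2, -17] -> [-60, -16, 4, 34] -> [-57, -13, 7, 37] -> [37, 7, -13, -57]
  [-44, -16, -18, 31] -> [31, -16, -18, -44] -> [-62, 32, 36, 88] -> [-59, 35, 39, 91] -> [91, 39, 35, -59]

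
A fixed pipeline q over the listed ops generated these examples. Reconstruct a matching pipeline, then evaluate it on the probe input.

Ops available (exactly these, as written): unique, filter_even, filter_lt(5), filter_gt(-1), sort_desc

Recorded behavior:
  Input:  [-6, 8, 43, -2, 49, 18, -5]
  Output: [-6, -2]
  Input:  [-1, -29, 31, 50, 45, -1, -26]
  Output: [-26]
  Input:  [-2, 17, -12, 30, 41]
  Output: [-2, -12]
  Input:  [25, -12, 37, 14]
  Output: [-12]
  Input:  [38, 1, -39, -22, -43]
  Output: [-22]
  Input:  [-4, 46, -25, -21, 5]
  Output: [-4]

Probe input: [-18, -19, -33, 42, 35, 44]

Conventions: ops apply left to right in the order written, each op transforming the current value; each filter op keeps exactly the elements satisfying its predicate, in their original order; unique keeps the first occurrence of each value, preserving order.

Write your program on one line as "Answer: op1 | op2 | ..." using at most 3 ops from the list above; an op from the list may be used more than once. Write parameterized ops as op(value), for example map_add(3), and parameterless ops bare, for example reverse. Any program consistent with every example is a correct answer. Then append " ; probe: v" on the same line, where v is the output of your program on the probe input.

filter_lt(5) | filter_even ; probe: [-18]

Check, running the answer program on each example:
  [-6, 8, 43, -2, 49, 18, -5] -> [-6, -2, -5] -> [-6, -2]
  [-1, -29, 31, 50, 45, -1, -26] -> [-1, -29, -1, -26] -> [-26]
  [-2, 17, -12, 30, 41] -> [-2, -12] -> [-2, -12]
  [25, -12, 37, 14] -> [-12] -> [-12]
  [38, 1, -39, -22, -43] -> [1, -39, -22, -43] -> [-22]
  [-4, 46, -25, -21, 5] -> [-4, -25, -21] -> [-4]
  probe: [-18, -19, -33, 42, 35, 44] -> [-18, -19, -33] -> [-18]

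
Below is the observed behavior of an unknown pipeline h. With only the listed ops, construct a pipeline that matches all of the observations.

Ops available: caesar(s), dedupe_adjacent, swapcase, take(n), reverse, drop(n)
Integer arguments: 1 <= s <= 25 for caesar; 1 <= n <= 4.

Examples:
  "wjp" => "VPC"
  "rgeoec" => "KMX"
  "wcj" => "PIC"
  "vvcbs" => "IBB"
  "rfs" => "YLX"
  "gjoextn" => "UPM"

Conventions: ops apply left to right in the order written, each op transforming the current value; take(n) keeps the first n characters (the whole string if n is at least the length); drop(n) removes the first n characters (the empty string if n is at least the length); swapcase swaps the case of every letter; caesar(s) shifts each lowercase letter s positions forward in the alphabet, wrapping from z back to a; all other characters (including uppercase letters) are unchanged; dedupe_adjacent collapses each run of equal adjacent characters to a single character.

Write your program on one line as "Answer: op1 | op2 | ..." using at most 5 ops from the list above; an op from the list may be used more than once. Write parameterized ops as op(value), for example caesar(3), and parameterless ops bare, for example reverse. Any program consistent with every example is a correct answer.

take(3) | caesar(6) | reverse | swapcase

Check, running the answer program on each example:
  "wjp" -> "wjp" -> "cpv" -> "vpc" -> "VPC"
  "rgeoec" -> "rge" -> "xmk" -> "kmx" -> "KMX"
  "wcj" -> "wcj" -> "cip" -> "pic" -> "PIC"
  "vvcbs" -> "vvc" -> "bbi" -> "ibb" -> "IBB"
  "rfs" -> "rfs" -> "xly" -> "ylx" -> "YLX"
  "gjoextn" -> "gjo" -> "mpu" -> "upm" -> "UPM"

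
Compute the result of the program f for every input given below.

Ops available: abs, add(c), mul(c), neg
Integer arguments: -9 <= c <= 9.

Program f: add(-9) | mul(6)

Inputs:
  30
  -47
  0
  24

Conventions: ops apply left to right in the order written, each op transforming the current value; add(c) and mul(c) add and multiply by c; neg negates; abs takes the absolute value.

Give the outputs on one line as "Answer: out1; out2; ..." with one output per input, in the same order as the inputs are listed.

126; -336; -54; 90

Execution, op by op:
  30 -> 21 -> 126
  -47 -> -56 -> -336
  0 -> -9 -> -54
  24 -> 15 -> 90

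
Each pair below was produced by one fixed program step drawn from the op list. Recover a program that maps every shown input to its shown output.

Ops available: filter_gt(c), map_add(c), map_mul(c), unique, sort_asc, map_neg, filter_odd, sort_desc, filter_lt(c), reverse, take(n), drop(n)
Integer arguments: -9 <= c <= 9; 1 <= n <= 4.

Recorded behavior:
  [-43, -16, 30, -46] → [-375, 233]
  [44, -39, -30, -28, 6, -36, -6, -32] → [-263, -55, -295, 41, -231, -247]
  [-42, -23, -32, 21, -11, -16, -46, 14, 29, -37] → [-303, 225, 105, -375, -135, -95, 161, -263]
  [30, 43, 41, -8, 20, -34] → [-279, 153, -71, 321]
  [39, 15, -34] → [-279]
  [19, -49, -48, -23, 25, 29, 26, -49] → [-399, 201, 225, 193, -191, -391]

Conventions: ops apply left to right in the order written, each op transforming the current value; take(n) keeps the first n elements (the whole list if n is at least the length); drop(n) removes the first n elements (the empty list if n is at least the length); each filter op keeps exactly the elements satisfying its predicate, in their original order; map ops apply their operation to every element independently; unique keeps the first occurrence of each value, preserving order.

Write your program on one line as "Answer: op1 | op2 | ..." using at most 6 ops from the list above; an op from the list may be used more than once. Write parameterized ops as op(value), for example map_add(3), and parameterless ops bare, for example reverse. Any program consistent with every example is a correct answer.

map_mul(-8) | drop(2) | reverse | map_add(7) | map_neg

Check, running the answer program on each example:
  [-43, -16, 30, -46] -> [344, 128, -240, 368] -> [-240, 368] -> [368, -240] -> [375, -233] -> [-375, 233]
  [44, -39, -30, -28, 6, -36, -6, -32] -> [-352, 312, 240, 224, -48, 288, 48, 256] -> [240, 224, -48, 288, 48, 256] -> [256, 48, 288, -48, 224, 240] -> [263, 55, 295, -41, 231, 247] -> [-263, -55, -295, 41, -231, -247]
  [-42, -23, -32, 21, -11, -16, -46, 14, 29, -37] -> [336, 184, 256, -168, 88, 128, 368, -112, -232, 296] -> [256, -168, 88, 128, 368, -112, -232, 296] -> [296, -232, -112, 368, 128, 88, -168, 256] -> [303, -225, -105, 375, 135, 95, -161, 263] -> [-303, 225, 105, -375, -135, -95, 161, -263]
  [30, 43, 41, -8, 20, -34] -> [-240, -344, -328, 64, -160, 272] -> [-328, 64, -160, 272] -> [272, -160, 64, -328] -> [279, -153, 71, -321] -> [-279, 153, -71, 321]
  [39, 15, -34] -> [-312, -120, 272] -> [272] -> [272] -> [279] -> [-279]
  [19, -49, -48, -23, 25, 29, 26, -49] -> [-152, 392, 384, 184, -200, -232, -208, 392] -> [384, 184, -200, -232, -208, 392] -> [392, -208, -232, -200, 184, 384] -> [399, -201, -225, -193, 191, 391] -> [-399, 201, 225, 193, -191, -391]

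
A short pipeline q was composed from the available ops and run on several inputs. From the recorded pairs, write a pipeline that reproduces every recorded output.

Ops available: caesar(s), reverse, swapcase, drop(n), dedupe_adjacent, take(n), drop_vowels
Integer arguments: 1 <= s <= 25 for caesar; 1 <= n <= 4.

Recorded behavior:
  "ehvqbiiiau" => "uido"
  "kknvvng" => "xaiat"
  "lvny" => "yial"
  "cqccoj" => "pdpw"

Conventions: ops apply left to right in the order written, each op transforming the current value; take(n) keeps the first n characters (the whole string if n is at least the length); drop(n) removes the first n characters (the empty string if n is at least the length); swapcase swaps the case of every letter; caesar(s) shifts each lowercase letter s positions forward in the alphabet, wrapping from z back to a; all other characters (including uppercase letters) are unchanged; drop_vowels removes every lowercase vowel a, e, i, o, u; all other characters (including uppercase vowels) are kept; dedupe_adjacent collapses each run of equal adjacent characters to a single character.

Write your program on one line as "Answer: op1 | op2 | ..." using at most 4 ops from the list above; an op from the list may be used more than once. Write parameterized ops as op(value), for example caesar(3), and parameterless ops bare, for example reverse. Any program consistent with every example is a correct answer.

dedupe_adjacent | drop_vowels | caesar(25) | caesar(14)

Check, running the answer program on each example:
  "ehvqbiiiau" -> "ehvqbiau" -> "hvqb" -> "gupa" -> "uido"
  "kknvvng" -> "knvng" -> "knvng" -> "jmumf" -> "xaiat"
  "lvny" -> "lvny" -> "lvny" -> "kumx" -> "yial"
  "cqccoj" -> "cqcoj" -> "cqcj" -> "bpbi" -> "pdpw"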